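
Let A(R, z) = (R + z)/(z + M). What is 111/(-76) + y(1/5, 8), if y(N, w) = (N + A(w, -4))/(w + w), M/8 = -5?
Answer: -12153/8360 ≈ -1.4537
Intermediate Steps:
M = -40 (M = 8*(-5) = -40)
A(R, z) = (R + z)/(-40 + z) (A(R, z) = (R + z)/(z - 40) = (R + z)/(-40 + z))
y(N, w) = (1/11 + N - w/44)/(2*w) (y(N, w) = (N + (w - 4)/(-40 - 4))/(w + w) = (N + (-4 + w)/(-44))/((2*w)) = (N - (-4 + w)/44)*(1/(2*w)) = (N + (1/11 - w/44))*(1/(2*w)) = (1/11 + N - w/44)*(1/(2*w)) = (1/11 + N - w/44)/(2*w))
111/(-76) + y(1/5, 8) = 111/(-76) + (1/88)*(4 - 1*8 + 44*(1/5))/8 = -1/76*111 + (1/88)*(⅛)*(4 - 8 + 44*(1*(⅕))) = -111/76 + (1/88)*(⅛)*(4 - 8 + 44*(⅕)) = -111/76 + (1/88)*(⅛)*(4 - 8 + 44/5) = -111/76 + (1/88)*(⅛)*(24/5) = -111/76 + 3/440 = -12153/8360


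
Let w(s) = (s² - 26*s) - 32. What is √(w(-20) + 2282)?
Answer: √3170 ≈ 56.303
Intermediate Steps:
w(s) = -32 + s² - 26*s
√(w(-20) + 2282) = √((-32 + (-20)² - 26*(-20)) + 2282) = √((-32 + 400 + 520) + 2282) = √(888 + 2282) = √3170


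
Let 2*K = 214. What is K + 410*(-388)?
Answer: -158973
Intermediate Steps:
K = 107 (K = (1/2)*214 = 107)
K + 410*(-388) = 107 + 410*(-388) = 107 - 159080 = -158973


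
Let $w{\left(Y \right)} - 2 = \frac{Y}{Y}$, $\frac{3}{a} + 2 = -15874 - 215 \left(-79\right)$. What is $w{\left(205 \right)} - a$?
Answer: $\frac{3324}{1109} \approx 2.9973$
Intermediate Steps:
$a = \frac{3}{1109}$ ($a = \frac{3}{-2 - \left(15874 + 215 \left(-79\right)\right)} = \frac{3}{-2 - -1111} = \frac{3}{-2 + \left(-15874 + 16985\right)} = \frac{3}{-2 + 1111} = \frac{3}{1109} \approx 0.0027051$)
$w{\left(Y \right)} = 3$ ($w{\left(Y \right)} = 2 + \frac{Y}{Y} = 2 + 1 = 3$)
$w{\left(205 \right)} - a = 3 - \frac{3}{1109} = \frac{3324}{1109}$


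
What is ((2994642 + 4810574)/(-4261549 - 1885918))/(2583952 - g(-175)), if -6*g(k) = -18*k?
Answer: -7805216/15887987069759 ≈ -4.9127e-7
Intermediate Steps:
g(k) = 3*k (g(k) = -(-3)*k = 3*k)
((2994642 + 4810574)/(-4261549 - 1885918))/(2583952 - g(-175)) = ((2994642 + 4810574)/(-4261549 - 1885918))/(2583952 - 3*(-175)) = (7805216/(-6147467))/(2583952 - 1*(-525)) = (7805216*(-1/6147467))/(2583952 + 525) = -7805216/6147467/2584477 = -7805216/6147467*1/2584477 = -7805216/15887987069759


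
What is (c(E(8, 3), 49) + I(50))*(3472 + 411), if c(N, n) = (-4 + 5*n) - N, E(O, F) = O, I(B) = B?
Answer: 1098889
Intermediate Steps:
c(N, n) = -4 - N + 5*n
(c(E(8, 3), 49) + I(50))*(3472 + 411) = ((-4 - 1*8 + 5*49) + 50)*(3472 + 411) = ((-4 - 8 + 245) + 50)*3883 = (233 + 50)*3883 = 283*3883 = 1098889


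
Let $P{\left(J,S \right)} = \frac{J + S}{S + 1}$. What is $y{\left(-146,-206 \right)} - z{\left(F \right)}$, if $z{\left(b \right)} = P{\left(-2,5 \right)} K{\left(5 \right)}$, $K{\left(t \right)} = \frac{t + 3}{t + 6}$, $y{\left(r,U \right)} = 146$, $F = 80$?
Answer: $\frac{1602}{11} \approx 145.64$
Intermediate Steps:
$K{\left(t \right)} = \frac{3 + t}{6 + t}$
$P{\left(J,S \right)} = \frac{J + S}{1 + S}$
$z{\left(b \right)} = \frac{4}{11}$ ($z{\left(b \right)} = \frac{-2 + 5}{1 + 5} \frac{3 + 5}{6 + 5} = \frac{1}{6} \cdot 3 \cdot \frac{1}{11} \cdot 8 = \frac{1}{2} \cdot \frac{8}{11} = \frac{4}{11}$)
$y{\left(-146,-206 \right)} - z{\left(F \right)} = 146 - \frac{4}{11} = \frac{1602}{11}$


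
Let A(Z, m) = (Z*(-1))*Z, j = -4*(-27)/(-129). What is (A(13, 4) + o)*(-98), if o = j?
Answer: 715694/43 ≈ 16644.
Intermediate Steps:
j = -36/43 (j = 108*(-1/129) = -36/43 ≈ -0.83721)
o = -36/43 ≈ -0.83721
A(Z, m) = -Z² (A(Z, m) = (-Z)*Z = -Z²)
(A(13, 4) + o)*(-98) = (-1*13² - 36/43)*(-98) = (-1*169 - 36/43)*(-98) = (-169 - 36/43)*(-98) = -7303/43*(-98) = 715694/43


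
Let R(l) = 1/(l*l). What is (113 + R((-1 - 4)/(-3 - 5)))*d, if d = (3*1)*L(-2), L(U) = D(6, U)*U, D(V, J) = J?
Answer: 34668/25 ≈ 1386.7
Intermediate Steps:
L(U) = U² (L(U) = U*U = U²)
R(l) = l⁻² (R(l) = 1/(l²) = l⁻²)
d = 12 (d = (3*1)*(-2)² = 3*4 = 12)
(113 + R((-1 - 4)/(-3 - 5)))*d = (113 + ((-1 - 4)/(-3 - 5))⁻²)*12 = (113 + (-5/(-8))⁻²)*12 = (113 + (-5*(-⅛))⁻²)*12 = (113 + (5/8)⁻²)*12 = (113 + 64/25)*12 = (2889/25)*12 = 34668/25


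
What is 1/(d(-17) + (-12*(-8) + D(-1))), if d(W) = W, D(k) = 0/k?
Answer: 1/79 ≈ 0.012658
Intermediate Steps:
D(k) = 0
1/(d(-17) + (-12*(-8) + D(-1))) = 1/(-17 + (-12*(-8) + 0)) = 1/(-17 + (96 + 0)) = 1/(-17 + 96) = 1/79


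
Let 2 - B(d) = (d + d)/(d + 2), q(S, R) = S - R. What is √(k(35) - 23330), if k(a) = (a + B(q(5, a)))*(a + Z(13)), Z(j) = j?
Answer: I*√1061186/7 ≈ 147.16*I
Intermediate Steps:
B(d) = 2 - 2*d/(2 + d) (B(d) = 2 - (d + d)/(d + 2) = 2 - 2*d/(2 + d))
k(a) = (13 + a)*(a + 4/(7 - a)) (k(a) = (a + 4/(2 + (5 - a)))*(a + 13) = (a + 4/(7 - a))*(13 + a) = (13 + a)*(a + 4/(7 - a)))
√(k(35) - 23330) = √((-52 - 4*35 + 35*(-7 + 35)*(13 + 35))/(-7 + 35) - 23330) = √((-52 - 140 + 35*28*48)/28 - 23330) = √((-52 - 140 + 47040)/28 - 23330) = √((1/28)*46848 - 23330) = √(11712/7 - 23330) = √(-151598/7) = I*√1061186/7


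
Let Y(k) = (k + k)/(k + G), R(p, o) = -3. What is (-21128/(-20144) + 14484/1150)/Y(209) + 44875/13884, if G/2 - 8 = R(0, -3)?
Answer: 10902766490047/1050326856150 ≈ 10.380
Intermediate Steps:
G = 10 (G = 16 + 2*(-3) = 16 - 6 = 10)
Y(k) = 2*k/(10 + k) (Y(k) = (k + k)/(k + 10) = (2*k)/(10 + k) = 2*k/(10 + k))
(-21128/(-20144) + 14484/1150)/Y(209) + 44875/13884 = (-21128/(-20144) + 14484/1150)/((2*209/(10 + 209))) + 44875/13884 = (-21128*(-1/20144) + 14484*(1/1150))/((2*209/219)) + 44875*(1/13884) = (2641/2518 + 7242/575)/((2*209*(1/219))) + 44875/13884 = 19753931/(1447850*(418/219)) + 44875/13884 = (19753931/1447850)*(219/418) + 44875/13884 = 4326110889/605201300 + 44875/13884 = 10902766490047/1050326856150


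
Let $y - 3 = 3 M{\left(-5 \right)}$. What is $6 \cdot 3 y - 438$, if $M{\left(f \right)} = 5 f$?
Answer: $-1734$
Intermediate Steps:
$y = -72$ ($y = 3 + 3 \cdot 5 \left(-5\right) = 3 + 3 \left(-25\right) = 3 - 75 = -72$)
$6 \cdot 3 y - 438 = 6 \cdot 3 \left(-72\right) - 438 = 18 \left(-72\right) - 438 = -1296 - 438 = -1734$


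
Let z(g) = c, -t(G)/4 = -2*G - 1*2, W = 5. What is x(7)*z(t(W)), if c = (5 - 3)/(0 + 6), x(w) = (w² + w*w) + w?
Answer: 35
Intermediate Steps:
t(G) = 8 + 8*G (t(G) = -4*(-2*G - 1*2) = -4*(-2*G - 2) = -4*(-2 - 2*G) = 8 + 8*G)
x(w) = w + 2*w² (x(w) = (w² + w²) + w = 2*w² + w = w + 2*w²)
c = ⅓ (c = 2/6 = 2*(⅙) = ⅓ ≈ 0.33333)
z(g) = ⅓
x(7)*z(t(W)) = (7*(1 + 2*7))*(⅓) = (7*(1 + 14))*(⅓) = (7*15)*(⅓) = 105*(⅓) = 35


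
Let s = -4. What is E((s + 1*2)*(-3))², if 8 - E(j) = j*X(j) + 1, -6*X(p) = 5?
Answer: 144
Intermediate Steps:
X(p) = -⅚ (X(p) = -⅙*5 = -⅚)
E(j) = 7 + 5*j/6 (E(j) = 8 - (j*(-⅚) + 1) = 8 - (-5*j/6 + 1) = 8 - (1 - 5*j/6) = 8 + (-1 + 5*j/6) = 7 + 5*j/6)
E((s + 1*2)*(-3))² = (7 + 5*((-4 + 1*2)*(-3))/6)² = (7 + 5*((-4 + 2)*(-3))/6)² = (7 + 5*(-2*(-3))/6)² = (7 + (⅚)*6)² = (7 + 5)² = 12² = 144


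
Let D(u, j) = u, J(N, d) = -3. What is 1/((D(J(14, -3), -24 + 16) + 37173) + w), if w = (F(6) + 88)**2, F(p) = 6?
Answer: 1/46006 ≈ 2.1736e-5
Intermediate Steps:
w = 8836 (w = (6 + 88)**2 = 94**2 = 8836)
1/((D(J(14, -3), -24 + 16) + 37173) + w) = 1/((-3 + 37173) + 8836) = 1/(37170 + 8836) = 1/46006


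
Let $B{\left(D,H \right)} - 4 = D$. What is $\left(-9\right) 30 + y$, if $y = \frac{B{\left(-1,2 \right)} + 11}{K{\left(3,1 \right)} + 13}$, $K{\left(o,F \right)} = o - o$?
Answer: $- \frac{3496}{13} \approx -268.92$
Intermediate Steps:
$K{\left(o,F \right)} = 0$
$B{\left(D,H \right)} = 4 + D$
$y = \frac{14}{13}$ ($y = \frac{\left(4 - 1\right) + 11}{0 + 13} = \frac{3 + 11}{13} = 14 \cdot \frac{1}{13} = \frac{14}{13} \approx 1.0769$)
$\left(-9\right) 30 + y = \left(-9\right) 30 + \frac{14}{13} = -270 + \frac{14}{13} = - \frac{3496}{13}$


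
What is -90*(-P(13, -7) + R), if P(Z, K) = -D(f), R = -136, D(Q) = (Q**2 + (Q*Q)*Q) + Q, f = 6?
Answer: -10980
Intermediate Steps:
D(Q) = Q + Q**2 + Q**3 (D(Q) = (Q**2 + Q**2*Q) + Q = (Q**2 + Q**3) + Q = Q + Q**2 + Q**3)
P(Z, K) = -258 (P(Z, K) = -6*(1 + 6 + 6**2) = -6*(1 + 6 + 36) = -6*43 = -1*258 = -258)
-90*(-P(13, -7) + R) = -90*(-1*(-258) - 136) = -90*(258 - 136) = -90*122 = -10980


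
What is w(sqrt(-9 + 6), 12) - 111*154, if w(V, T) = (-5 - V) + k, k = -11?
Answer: -17110 - I*sqrt(3) ≈ -17110.0 - 1.732*I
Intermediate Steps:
w(V, T) = -16 - V (w(V, T) = (-5 - V) - 11 = -16 - V)
w(sqrt(-9 + 6), 12) - 111*154 = (-16 - sqrt(-9 + 6)) - 111*154 = (-16 - sqrt(-3)) - 17094 = (-16 - I*sqrt(3)) - 17094 = -17110 - I*sqrt(3)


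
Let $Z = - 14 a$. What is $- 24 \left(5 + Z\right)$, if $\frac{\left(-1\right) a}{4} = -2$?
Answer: $2568$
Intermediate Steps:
$a = 8$ ($a = \left(-4\right) \left(-2\right) = 8$)
$Z = -112$ ($Z = \left(-14\right) 8 = -112$)
$- 24 \left(5 + Z\right) = - 24 \left(5 - 112\right) = \left(-24\right) \left(-107\right) = 2568$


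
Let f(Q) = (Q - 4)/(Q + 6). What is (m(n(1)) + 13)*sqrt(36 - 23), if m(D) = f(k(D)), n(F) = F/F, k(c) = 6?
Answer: 79*sqrt(13)/6 ≈ 47.473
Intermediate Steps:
n(F) = 1
f(Q) = (-4 + Q)/(6 + Q)
m(D) = 1/6 (m(D) = (-4 + 6)/(6 + 6) = 2/12 = (1/12)*2 = 1/6)
(m(n(1)) + 13)*sqrt(36 - 23) = (1/6 + 13)*sqrt(36 - 23) = 79*sqrt(13)/6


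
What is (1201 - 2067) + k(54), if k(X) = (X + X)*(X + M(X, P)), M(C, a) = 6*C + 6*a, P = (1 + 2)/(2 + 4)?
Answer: 40282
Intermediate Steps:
P = 1/2 (P = 3/6 = 3*(1/6) = 1/2 ≈ 0.50000)
k(X) = 2*X*(3 + 7*X) (k(X) = (X + X)*(X + (6*X + 6*(1/2))) = (2*X)*(X + (6*X + 3)) = (2*X)*(X + (3 + 6*X)) = (2*X)*(3 + 7*X) = 2*X*(3 + 7*X))
(1201 - 2067) + k(54) = (1201 - 2067) + 2*54*(3 + 7*54) = -866 + 2*54*(3 + 378) = -866 + 2*54*381 = -866 + 41148 = 40282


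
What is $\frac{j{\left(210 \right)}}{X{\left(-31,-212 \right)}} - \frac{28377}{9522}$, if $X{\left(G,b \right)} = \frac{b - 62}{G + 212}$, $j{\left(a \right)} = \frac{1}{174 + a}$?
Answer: $- \frac{165968773}{55659264} \approx -2.9819$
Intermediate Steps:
$X{\left(G,b \right)} = \frac{-62 + b}{212 + G}$
$\frac{j{\left(210 \right)}}{X{\left(-31,-212 \right)}} - \frac{28377}{9522} = \frac{1}{\left(174 + 210\right) \frac{-62 - 212}{212 - 31}} - \frac{28377}{9522} = \frac{1}{384 \cdot \frac{1}{181} \left(-274\right)} - 28377 \cdot \frac{1}{9522} = \frac{1}{384 \cdot \frac{1}{181} \left(-274\right)} - \frac{3153}{1058} = \frac{1}{384 \left(- \frac{274}{181}\right)} - \frac{3153}{1058} = \frac{1}{384} \left(- \frac{181}{274}\right) - \frac{3153}{1058} = - \frac{181}{105216} - \frac{3153}{1058} = - \frac{165968773}{55659264}$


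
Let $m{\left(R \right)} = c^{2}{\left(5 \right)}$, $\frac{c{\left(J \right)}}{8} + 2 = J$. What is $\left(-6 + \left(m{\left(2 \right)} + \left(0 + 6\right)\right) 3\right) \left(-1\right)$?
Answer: $-1740$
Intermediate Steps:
$c{\left(J \right)} = -16 + 8 J$
$m{\left(R \right)} = 576$ ($m{\left(R \right)} = \left(-16 + 8 \cdot 5\right)^{2} = \left(-16 + 40\right)^{2} = 24^{2} = 576$)
$\left(-6 + \left(m{\left(2 \right)} + \left(0 + 6\right)\right) 3\right) \left(-1\right) = \left(-6 + \left(576 + \left(0 + 6\right)\right) 3\right) \left(-1\right) = \left(-6 + \left(576 + 6\right) 3\right) \left(-1\right) = \left(-6 + 582 \cdot 3\right) \left(-1\right) = \left(-6 + 1746\right) \left(-1\right) = 1740 \left(-1\right) = -1740$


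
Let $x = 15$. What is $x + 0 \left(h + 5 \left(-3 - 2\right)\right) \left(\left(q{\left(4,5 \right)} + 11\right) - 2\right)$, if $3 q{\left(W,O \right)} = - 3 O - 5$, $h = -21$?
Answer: $15$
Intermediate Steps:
$q{\left(W,O \right)} = - \frac{5}{3} - O$ ($q{\left(W,O \right)} = \frac{- 3 O - 5}{3} = \frac{-5 - 3 O}{3} = - \frac{5}{3} - O$)
$x + 0 \left(h + 5 \left(-3 - 2\right)\right) \left(\left(q{\left(4,5 \right)} + 11\right) - 2\right) = 15 + 0 \left(-21 + 5 \left(-3 - 2\right)\right) \left(\left(\left(- \frac{5}{3} - 5\right) + 11\right) - 2\right) = 15 + 0 \left(-21 + 5 \left(-5\right)\right) \left(\left(\left(- \frac{5}{3} - 5\right) + 11\right) - 2\right) = 15 + 0 \left(-21 - 25\right) \left(\left(- \frac{20}{3} + 11\right) - 2\right) = 15 + 0 \left(- 46 \left(\frac{13}{3} - 2\right)\right) = 15 + 0 \left(\left(-46\right) \frac{7}{3}\right) = 15 + 0 \left(- \frac{322}{3}\right) = 15 + 0 = 15$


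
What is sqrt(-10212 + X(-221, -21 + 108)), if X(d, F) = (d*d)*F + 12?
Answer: sqrt(4238967) ≈ 2058.9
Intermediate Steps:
X(d, F) = 12 + F*d**2 (X(d, F) = d**2*F + 12 = F*d**2 + 12 = 12 + F*d**2)
sqrt(-10212 + X(-221, -21 + 108)) = sqrt(-10212 + (12 + (-21 + 108)*(-221)**2)) = sqrt(-10212 + (12 + 87*48841)) = sqrt(-10212 + (12 + 4249167)) = sqrt(-10212 + 4249179) = sqrt(4238967)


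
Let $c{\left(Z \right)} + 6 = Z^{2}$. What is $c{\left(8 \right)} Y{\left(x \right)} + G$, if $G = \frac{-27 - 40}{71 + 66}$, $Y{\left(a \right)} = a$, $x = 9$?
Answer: $\frac{71447}{137} \approx 521.51$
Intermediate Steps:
$G = - \frac{67}{137} \approx -0.48905$
$c{\left(Z \right)} = -6 + Z^{2}$
$c{\left(8 \right)} Y{\left(x \right)} + G = \left(-6 + 8^{2}\right) 9 - \frac{67}{137} = \left(-6 + 64\right) 9 - \frac{67}{137} = 58 \cdot 9 - \frac{67}{137} = 522 - \frac{67}{137} = \frac{71447}{137}$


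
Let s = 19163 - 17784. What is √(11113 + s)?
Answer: 6*√347 ≈ 111.77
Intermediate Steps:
s = 1379
√(11113 + s) = √(11113 + 1379) = √12492 = 6*√347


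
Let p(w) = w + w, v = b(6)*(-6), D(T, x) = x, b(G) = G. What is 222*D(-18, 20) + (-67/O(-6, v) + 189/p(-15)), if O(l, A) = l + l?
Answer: 266357/60 ≈ 4439.3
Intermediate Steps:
v = -36 (v = 6*(-6) = -36)
O(l, A) = 2*l
p(w) = 2*w
222*D(-18, 20) + (-67/O(-6, v) + 189/p(-15)) = 222*20 + (-67/(2*(-6)) + 189/((2*(-15)))) = 4440 + (-67/(-12) + 189/(-30)) = 4440 + (-67*(-1/12) + 189*(-1/30)) = 4440 + (67/12 - 63/10) = 4440 - 43/60 = 266357/60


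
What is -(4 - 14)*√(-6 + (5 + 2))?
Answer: 10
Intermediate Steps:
-(4 - 14)*√(-6 + (5 + 2)) = -(-10)*√(-6 + 7) = -(-10)*√1 = -(-10) = -1*(-10) = 10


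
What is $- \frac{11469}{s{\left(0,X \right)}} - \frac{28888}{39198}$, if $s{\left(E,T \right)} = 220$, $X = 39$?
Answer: $- \frac{227958611}{4311780} \approx -52.869$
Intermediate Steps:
$- \frac{11469}{s{\left(0,X \right)}} - \frac{28888}{39198} = - \frac{11469}{220} - \frac{28888}{39198} = \left(-11469\right) \frac{1}{220} - \frac{14444}{19599} = - \frac{11469}{220} - \frac{14444}{19599} = - \frac{227958611}{4311780}$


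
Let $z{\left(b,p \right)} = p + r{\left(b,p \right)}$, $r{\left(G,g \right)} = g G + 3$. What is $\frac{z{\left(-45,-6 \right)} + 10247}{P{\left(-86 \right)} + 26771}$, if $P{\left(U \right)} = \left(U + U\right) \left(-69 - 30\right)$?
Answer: $\frac{1502}{6257} \approx 0.24005$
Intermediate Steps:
$r{\left(G,g \right)} = 3 + G g$ ($r{\left(G,g \right)} = G g + 3 = 3 + G g$)
$P{\left(U \right)} = - 198 U$ ($P{\left(U \right)} = 2 U \left(-99\right) = - 198 U$)
$z{\left(b,p \right)} = 3 + p + b p$ ($z{\left(b,p \right)} = p + \left(3 + b p\right) = 3 + p + b p$)
$\frac{z{\left(-45,-6 \right)} + 10247}{P{\left(-86 \right)} + 26771} = \frac{\left(3 - 6 - -270\right) + 10247}{\left(-198\right) \left(-86\right) + 26771} = \frac{\left(3 - 6 + 270\right) + 10247}{17028 + 26771} = \frac{267 + 10247}{43799} = 10514 \cdot \frac{1}{43799} = \frac{1502}{6257}$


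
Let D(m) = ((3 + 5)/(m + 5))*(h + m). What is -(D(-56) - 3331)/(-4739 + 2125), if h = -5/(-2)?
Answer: -169453/133314 ≈ -1.2711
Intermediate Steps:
h = 5/2 (h = -5*(-½) = 5/2 ≈ 2.5000)
D(m) = 8*(5/2 + m)/(5 + m) (D(m) = ((3 + 5)/(m + 5))*(5/2 + m) = (8/(5 + m))*(5/2 + m) = 8*(5/2 + m)/(5 + m))
-(D(-56) - 3331)/(-4739 + 2125) = -(4*(5 + 2*(-56))/(5 - 56) - 3331)/(-4739 + 2125) = -(4*(5 - 112)/(-51) - 3331)/(-2614) = -(4*(-1/51)*(-107) - 3331)*(-1)/2614 = -(428/51 - 3331)*(-1)/2614 = -(-169453)*(-1)/(51*2614) = -1*169453/133314 = -169453/133314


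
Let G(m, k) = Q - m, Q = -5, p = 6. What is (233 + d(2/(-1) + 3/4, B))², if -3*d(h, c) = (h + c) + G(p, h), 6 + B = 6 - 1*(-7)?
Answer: 881721/16 ≈ 55108.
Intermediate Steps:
G(m, k) = -5 - m
B = 7 (B = -6 + (6 - 1*(-7)) = -6 + (6 + 7) = -6 + 13 = 7)
d(h, c) = 11/3 - c/3 - h/3 (d(h, c) = -((h + c) + (-5 - 1*6))/3 = -((c + h) + (-5 - 6))/3 = -((c + h) - 11)/3 = -(-11 + c + h)/3 = 11/3 - c/3 - h/3)
(233 + d(2/(-1) + 3/4, B))² = (233 + (11/3 - ⅓*7 - (2/(-1) + 3/4)/3))² = (233 + (11/3 - 7/3 - (2*(-1) + 3*(¼))/3))² = (233 + (11/3 - 7/3 - (-2 + ¾)/3))² = (233 + (11/3 - 7/3 - ⅓*(-5/4)))² = (233 + (11/3 - 7/3 + 5/12))² = (233 + 7/4)² = (939/4)² = 881721/16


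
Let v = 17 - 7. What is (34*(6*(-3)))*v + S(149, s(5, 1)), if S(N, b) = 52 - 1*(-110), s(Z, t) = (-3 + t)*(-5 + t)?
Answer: -5958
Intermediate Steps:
s(Z, t) = (-5 + t)*(-3 + t)
S(N, b) = 162 (S(N, b) = 52 + 110 = 162)
v = 10
(34*(6*(-3)))*v + S(149, s(5, 1)) = (34*(6*(-3)))*10 + 162 = (34*(-18))*10 + 162 = -612*10 + 162 = -6120 + 162 = -5958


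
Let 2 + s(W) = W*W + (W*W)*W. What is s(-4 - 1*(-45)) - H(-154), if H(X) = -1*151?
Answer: 70751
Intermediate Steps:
H(X) = -151
s(W) = -2 + W² + W³ (s(W) = -2 + (W*W + (W*W)*W) = -2 + (W² + W²*W) = -2 + (W² + W³) = -2 + W² + W³)
s(-4 - 1*(-45)) - H(-154) = (-2 + (-4 - 1*(-45))² + (-4 - 1*(-45))³) - 1*(-151) = (-2 + (-4 + 45)² + (-4 + 45)³) + 151 = (-2 + 41² + 41³) + 151 = (-2 + 1681 + 68921) + 151 = 70600 + 151 = 70751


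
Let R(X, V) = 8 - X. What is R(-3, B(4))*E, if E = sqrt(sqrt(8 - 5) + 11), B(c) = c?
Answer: 11*sqrt(11 + sqrt(3)) ≈ 39.250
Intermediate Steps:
E = sqrt(11 + sqrt(3)) (E = sqrt(sqrt(3) + 11) = sqrt(11 + sqrt(3)) ≈ 3.5682)
R(-3, B(4))*E = (8 - 1*(-3))*sqrt(11 + sqrt(3)) = (8 + 3)*sqrt(11 + sqrt(3)) = 11*sqrt(11 + sqrt(3))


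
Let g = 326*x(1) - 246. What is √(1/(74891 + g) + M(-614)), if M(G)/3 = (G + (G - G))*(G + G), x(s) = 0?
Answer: √12603449843600045/74645 ≈ 1504.0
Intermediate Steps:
M(G) = 6*G² (M(G) = 3*((G + (G - G))*(G + G)) = 3*((G + 0)*(2*G)) = 3*(G*(2*G)) = 3*(2*G²) = 6*G²)
g = -246 (g = 326*0 - 246 = 0 - 246 = -246)
√(1/(74891 + g) + M(-614)) = √(1/(74891 - 246) + 6*(-614)²) = √(1/74645 + 6*376996) = √(1/74645 + 2261976) = √(168845198521/74645) = √12603449843600045/74645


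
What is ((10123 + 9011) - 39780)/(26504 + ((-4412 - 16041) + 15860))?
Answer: -20646/21911 ≈ -0.94227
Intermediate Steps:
((10123 + 9011) - 39780)/(26504 + ((-4412 - 16041) + 15860)) = (19134 - 39780)/(26504 + (-20453 + 15860)) = -20646/(26504 - 4593) = -20646/21911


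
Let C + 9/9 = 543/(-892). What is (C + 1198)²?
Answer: 1138875286761/795664 ≈ 1.4314e+6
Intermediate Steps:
C = -1435/892 (C = -1 + 543/(-892) = -1 + 543*(-1/892) = -1 - 543/892 = -1435/892 ≈ -1.6087)
(C + 1198)² = (-1435/892 + 1198)² = (1067181/892)² = 1138875286761/795664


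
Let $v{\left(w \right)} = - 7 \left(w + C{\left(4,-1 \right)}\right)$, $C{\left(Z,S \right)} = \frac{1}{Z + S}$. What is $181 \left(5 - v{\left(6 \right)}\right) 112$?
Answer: $\frac{3000256}{3} \approx 1.0001 \cdot 10^{6}$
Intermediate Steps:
$C{\left(Z,S \right)} = \frac{1}{S + Z}$
$v{\left(w \right)} = - \frac{7}{3} - 7 w$ ($v{\left(w \right)} = - 7 \left(w + \frac{1}{-1 + 4}\right) = - 7 \left(w + \frac{1}{3}\right) = - 7 \left(\frac{1}{3} + w\right) = - \frac{7}{3} - 7 w$)
$181 \left(5 - v{\left(6 \right)}\right) 112 = 181 \left(5 - \left(- \frac{7}{3} - 42\right)\right) 112 = 181 \left(5 - - \frac{133}{3}\right) 112 = 181 \left(5 + \frac{133}{3}\right) 112 = 181 \cdot \frac{148}{3} \cdot 112 = \frac{26788}{3} \cdot 112 = \frac{3000256}{3}$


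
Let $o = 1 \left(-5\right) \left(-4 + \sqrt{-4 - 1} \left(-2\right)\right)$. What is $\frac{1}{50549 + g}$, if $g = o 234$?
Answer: $\frac{55229}{3077620441} - \frac{2340 i \sqrt{5}}{3077620441} \approx 1.7945 \cdot 10^{-5} - 1.7001 \cdot 10^{-6} i$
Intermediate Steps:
$o = 20 + 10 i \sqrt{5}$ ($o = - 5 \left(-4 + \sqrt{-5} \left(-2\right)\right) = - 5 \left(-4 + i \sqrt{5} \left(-2\right)\right) = - 5 \left(-4 - 2 i \sqrt{5}\right) = 20 + 10 i \sqrt{5} \approx 20.0 + 22.361 i$)
$g = 4680 + 2340 i \sqrt{5}$ ($g = \left(20 + 10 i \sqrt{5}\right) 234 = 4680 + 2340 i \sqrt{5} \approx 4680.0 + 5232.4 i$)
$\frac{1}{50549 + g} = \frac{1}{50549 + \left(4680 + 2340 i \sqrt{5}\right)} = \frac{1}{55229 + 2340 i \sqrt{5}}$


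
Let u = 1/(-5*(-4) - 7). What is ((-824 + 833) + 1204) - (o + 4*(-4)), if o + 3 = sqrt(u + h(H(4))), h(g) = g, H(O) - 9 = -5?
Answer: 1232 - sqrt(689)/13 ≈ 1230.0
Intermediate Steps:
H(O) = 4 (H(O) = 9 - 5 = 4)
u = 1/13 (u = 1/(20 - 7) = 1/13 ≈ 0.076923)
o = -3 + sqrt(689)/13 (o = -3 + sqrt(1/13 + 4) = -3 + sqrt(53/13) = -3 + sqrt(689)/13 ≈ -0.98086)
((-824 + 833) + 1204) - (o + 4*(-4)) = ((-824 + 833) + 1204) - ((-3 + sqrt(689)/13) + 4*(-4)) = (9 + 1204) - ((-3 + sqrt(689)/13) - 16) = 1213 - (-19 + sqrt(689)/13) = 1213 + (19 - sqrt(689)/13) = 1232 - sqrt(689)/13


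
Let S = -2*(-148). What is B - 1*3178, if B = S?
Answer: -2882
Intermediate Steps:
S = 296
B = 296
B - 1*3178 = 296 - 1*3178 = 296 - 3178 = -2882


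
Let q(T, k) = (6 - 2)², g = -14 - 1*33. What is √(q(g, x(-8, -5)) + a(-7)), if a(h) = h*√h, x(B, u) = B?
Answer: √(16 - 7*I*√7) ≈ 4.4986 - 2.0585*I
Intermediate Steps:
g = -47 (g = -14 - 33 = -47)
q(T, k) = 16 (q(T, k) = 4² = 16)
a(h) = h^(3/2)
√(q(g, x(-8, -5)) + a(-7)) = √(16 + (-7)^(3/2)) = √(16 - 7*I*√7)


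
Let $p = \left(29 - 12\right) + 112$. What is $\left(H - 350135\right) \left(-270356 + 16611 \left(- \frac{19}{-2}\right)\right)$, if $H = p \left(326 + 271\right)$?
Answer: $30740290783$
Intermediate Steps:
$p = 129$ ($p = 17 + 112 = 129$)
$H = 77013$ ($H = 129 \left(326 + 271\right) = 129 \cdot 597 = 77013$)
$\left(H - 350135\right) \left(-270356 + 16611 \left(- \frac{19}{-2}\right)\right) = \left(77013 - 350135\right) \left(-270356 + 16611 \left(- \frac{19}{-2}\right)\right) = - 273122 \left(-270356 + 16611 \left(\left(-19\right) \left(- \frac{1}{2}\right)\right)\right) = - 273122 \left(-270356 + 16611 \cdot \frac{19}{2}\right) = - 273122 \left(-270356 + \frac{315609}{2}\right) = \left(-273122\right) \left(- \frac{225103}{2}\right) = 30740290783$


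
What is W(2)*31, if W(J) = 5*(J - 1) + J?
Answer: 217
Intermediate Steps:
W(J) = -5 + 6*J (W(J) = 5*(-1 + J) + J = (-5 + 5*J) + J = -5 + 6*J)
W(2)*31 = (-5 + 6*2)*31 = (-5 + 12)*31 = 7*31 = 217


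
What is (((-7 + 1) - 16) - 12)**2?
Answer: 1156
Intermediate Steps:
(((-7 + 1) - 16) - 12)**2 = ((-6 - 16) - 12)**2 = (-22 - 12)**2 = (-34)**2 = 1156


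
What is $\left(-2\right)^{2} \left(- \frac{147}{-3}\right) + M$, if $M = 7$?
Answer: $203$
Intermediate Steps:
$\left(-2\right)^{2} \left(- \frac{147}{-3}\right) + M = \left(-2\right)^{2} \left(- \frac{147}{-3}\right) + 7 = 4 \left(\left(-147\right) \left(- \frac{1}{3}\right)\right) + 7 = 4 \cdot 49 + 7 = 196 + 7 = 203$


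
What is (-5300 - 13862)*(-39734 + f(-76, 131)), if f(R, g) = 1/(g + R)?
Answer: 3806912798/5 ≈ 7.6138e+8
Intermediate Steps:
f(R, g) = 1/(R + g)
(-5300 - 13862)*(-39734 + f(-76, 131)) = (-5300 - 13862)*(-39734 + 1/(-76 + 131)) = -19162*(-39734 + 1/55) = -19162*(-2185369/55) = 3806912798/5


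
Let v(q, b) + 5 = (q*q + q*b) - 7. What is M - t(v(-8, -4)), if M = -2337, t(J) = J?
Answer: -2421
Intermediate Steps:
v(q, b) = -12 + q² + b*q (v(q, b) = -5 + ((q*q + q*b) - 7) = -5 + ((q² + b*q) - 7) = -5 + (-7 + q² + b*q) = -12 + q² + b*q)
M - t(v(-8, -4)) = -2337 - (-12 + (-8)² - 4*(-8)) = -2337 - (-12 + 64 + 32) = -2337 - 1*84 = -2337 - 84 = -2421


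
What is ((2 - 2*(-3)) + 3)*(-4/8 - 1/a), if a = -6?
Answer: -11/3 ≈ -3.6667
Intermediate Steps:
((2 - 2*(-3)) + 3)*(-4/8 - 1/a) = ((2 - 2*(-3)) + 3)*(-4/8 - 1/(-6)) = ((2 + 6) + 3)*(-4*1/8 - 1*(-1/6)) = (8 + 3)*(-1/2 + 1/6) = 11*(-1/3) = -11/3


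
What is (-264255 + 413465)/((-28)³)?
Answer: -74605/10976 ≈ -6.7971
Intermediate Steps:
(-264255 + 413465)/((-28)³) = 149210/(-21952) = 149210*(-1/21952) = -74605/10976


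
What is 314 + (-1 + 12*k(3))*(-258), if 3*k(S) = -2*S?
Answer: 6764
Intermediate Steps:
k(S) = -2*S/3 (k(S) = (-2*S)/3 = -2*S/3)
314 + (-1 + 12*k(3))*(-258) = 314 + (-1 + 12*(-2/3*3))*(-258) = 314 + (-1 + 12*(-2))*(-258) = 314 + (-1 - 24)*(-258) = 314 - 25*(-258) = 314 + 6450 = 6764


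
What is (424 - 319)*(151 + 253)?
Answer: 42420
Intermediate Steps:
(424 - 319)*(151 + 253) = 105*404 = 42420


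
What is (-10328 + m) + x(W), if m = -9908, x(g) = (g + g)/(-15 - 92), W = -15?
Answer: -2165222/107 ≈ -20236.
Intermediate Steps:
x(g) = -2*g/107 (x(g) = (2*g)/(-107) = (2*g)*(-1/107) = -2*g/107)
(-10328 + m) + x(W) = (-10328 - 9908) - 2/107*(-15) = -20236 + 30/107 = -2165222/107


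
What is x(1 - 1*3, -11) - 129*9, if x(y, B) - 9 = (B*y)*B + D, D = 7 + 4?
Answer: -1383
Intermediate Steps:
D = 11
x(y, B) = 20 + y*B² (x(y, B) = 9 + ((B*y)*B + 11) = 9 + (y*B² + 11) = 9 + (11 + y*B²) = 20 + y*B²)
x(1 - 1*3, -11) - 129*9 = (20 + (1 - 1*3)*(-11)²) - 129*9 = (20 + (1 - 3)*121) - 1161 = (20 - 2*121) - 1161 = (20 - 242) - 1161 = -222 - 1161 = -1383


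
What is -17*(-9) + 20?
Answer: 173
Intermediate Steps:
-17*(-9) + 20 = 153 + 20 = 173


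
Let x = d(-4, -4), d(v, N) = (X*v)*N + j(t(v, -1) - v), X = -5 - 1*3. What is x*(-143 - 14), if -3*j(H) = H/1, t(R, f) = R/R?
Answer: 61073/3 ≈ 20358.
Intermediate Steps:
t(R, f) = 1
X = -8 (X = -5 - 3 = -8)
j(H) = -H/3 (j(H) = -H/(3*1) = -H/3)
d(v, N) = -⅓ + v/3 - 8*N*v (d(v, N) = (-8*v)*N - (1 - v)/3 = -8*N*v + (-⅓ + v/3) = -⅓ + v/3 - 8*N*v)
x = -389/3 (x = -⅓ + (⅓)*(-4) - 8*(-4)*(-4) = -⅓ - 4/3 - 128 = -389/3 ≈ -129.67)
x*(-143 - 14) = -389*(-143 - 14)/3 = -389/3*(-157) = 61073/3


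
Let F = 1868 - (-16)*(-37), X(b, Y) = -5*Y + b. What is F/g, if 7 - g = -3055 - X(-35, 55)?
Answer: 319/688 ≈ 0.46366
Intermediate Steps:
X(b, Y) = b - 5*Y
F = 1276 (F = 1868 - 1*592 = 1868 - 592 = 1276)
g = 2752 (g = 7 - (-3055 - (-35 - 5*55)) = 7 - (-3055 - (-35 - 275)) = 7 - (-3055 - 1*(-310)) = 7 - (-3055 + 310) = 7 - 1*(-2745) = 7 + 2745 = 2752)
F/g = 1276/2752 = 1276*(1/2752) = 319/688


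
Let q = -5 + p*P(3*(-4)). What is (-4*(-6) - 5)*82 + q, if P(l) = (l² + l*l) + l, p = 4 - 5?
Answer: 1277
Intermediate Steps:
p = -1
P(l) = l + 2*l² (P(l) = (l² + l²) + l = 2*l² + l = l + 2*l²)
q = -281 (q = -5 - 3*(-4)*(1 + 2*(3*(-4))) = -5 - (-12)*(1 + 2*(-12)) = -5 - (-12)*(1 - 24) = -5 - (-12)*(-23) = -5 - 1*276 = -5 - 276 = -281)
(-4*(-6) - 5)*82 + q = (-4*(-6) - 5)*82 - 281 = (24 - 5)*82 - 281 = 19*82 - 281 = 1558 - 281 = 1277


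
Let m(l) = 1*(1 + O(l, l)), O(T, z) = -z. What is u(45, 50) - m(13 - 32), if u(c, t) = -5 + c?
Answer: 20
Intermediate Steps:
m(l) = 1 - l (m(l) = 1*(1 - l) = 1 - l)
u(45, 50) - m(13 - 32) = (-5 + 45) - (1 - (13 - 32)) = 40 - (1 - 1*(-19)) = 40 - (1 + 19) = 40 - 1*20 = 40 - 20 = 20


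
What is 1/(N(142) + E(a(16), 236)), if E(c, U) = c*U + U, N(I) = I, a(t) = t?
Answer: 1/4154 ≈ 0.00024073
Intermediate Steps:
E(c, U) = U + U*c (E(c, U) = U*c + U = U + U*c)
1/(N(142) + E(a(16), 236)) = 1/(142 + 236*(1 + 16)) = 1/(142 + 236*17) = 1/(142 + 4012) = 1/4154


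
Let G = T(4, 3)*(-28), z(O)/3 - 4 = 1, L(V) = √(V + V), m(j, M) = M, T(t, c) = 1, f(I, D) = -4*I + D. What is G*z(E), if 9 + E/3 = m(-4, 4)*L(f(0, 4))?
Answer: -420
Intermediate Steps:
f(I, D) = D - 4*I
L(V) = √2*√V (L(V) = √(2*V) = √2*√V)
E = -27 + 24*√2 (E = -27 + 3*(4*(√2*√(4 - 4*0))) = -27 + 3*(4*(√2*√(4 + 0))) = -27 + 3*(4*(√2*√4)) = -27 + 3*(4*(√2*2)) = -27 + 3*(4*(2*√2)) = -27 + 3*(8*√2) = -27 + 24*√2 ≈ 6.9411)
z(O) = 15 (z(O) = 12 + 3*1 = 12 + 3 = 15)
G = -28 (G = 1*(-28) = -28)
G*z(E) = -28*15 = -420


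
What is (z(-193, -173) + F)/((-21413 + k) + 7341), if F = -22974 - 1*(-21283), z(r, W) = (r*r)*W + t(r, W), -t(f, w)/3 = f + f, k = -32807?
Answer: 6444610/46879 ≈ 137.47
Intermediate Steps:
t(f, w) = -6*f (t(f, w) = -3*(f + f) = -6*f)
z(r, W) = -6*r + W*r² (z(r, W) = (r*r)*W - 6*r = r²*W - 6*r = W*r² - 6*r = -6*r + W*r²)
F = -1691 (F = -22974 + 21283 = -1691)
(z(-193, -173) + F)/((-21413 + k) + 7341) = (-193*(-6 - 173*(-193)) - 1691)/((-21413 - 32807) + 7341) = (-193*(-6 + 33389) - 1691)/(-54220 + 7341) = (-193*33383 - 1691)/(-46879) = (-6442919 - 1691)*(-1/46879) = -6444610*(-1/46879) = 6444610/46879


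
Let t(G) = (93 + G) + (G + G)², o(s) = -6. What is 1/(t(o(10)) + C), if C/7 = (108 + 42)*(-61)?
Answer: -1/63819 ≈ -1.5669e-5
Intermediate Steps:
C = -64050 (C = 7*((108 + 42)*(-61)) = 7*(150*(-61)) = 7*(-9150) = -64050)
t(G) = 93 + G + 4*G² (t(G) = (93 + G) + (2*G)² = (93 + G) + 4*G² = 93 + G + 4*G²)
1/(t(o(10)) + C) = 1/((93 - 6 + 4*(-6)²) - 64050) = 1/((93 - 6 + 4*36) - 64050) = 1/((93 - 6 + 144) - 64050) = 1/(231 - 64050) = 1/(-63819) = -1/63819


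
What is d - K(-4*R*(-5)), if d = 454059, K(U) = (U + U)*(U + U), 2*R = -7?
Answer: 434459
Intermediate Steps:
R = -7/2 (R = (½)*(-7) = -7/2 ≈ -3.5000)
K(U) = 4*U² (K(U) = (2*U)*(2*U) = 4*U²)
d - K(-4*R*(-5)) = 454059 - 4*(-4*(-7/2)*(-5))² = 454059 - 4*(14*(-5))² = 454059 - 4*(-70)² = 454059 - 4*4900 = 454059 - 1*19600 = 454059 - 19600 = 434459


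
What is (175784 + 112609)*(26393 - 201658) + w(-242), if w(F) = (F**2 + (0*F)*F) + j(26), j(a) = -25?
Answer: -50545140606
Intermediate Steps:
w(F) = -25 + F**2 (w(F) = (F**2 + (0*F)*F) - 25 = (F**2 + 0*F) - 25 = (F**2 + 0) - 25 = F**2 - 25 = -25 + F**2)
(175784 + 112609)*(26393 - 201658) + w(-242) = (175784 + 112609)*(26393 - 201658) + (-25 + (-242)**2) = 288393*(-175265) + (-25 + 58564) = -50545199145 + 58539 = -50545140606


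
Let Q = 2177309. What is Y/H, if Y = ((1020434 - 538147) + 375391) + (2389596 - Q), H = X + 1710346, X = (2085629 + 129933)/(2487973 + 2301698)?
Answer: 5124780331515/8191996851728 ≈ 0.62558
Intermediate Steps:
X = 2215562/4789671 ≈ 0.46257
H = 8191996851728/4789671 (H = 2215562/4789671 + 1710346 = 8191996851728/4789671 ≈ 1.7103e+6)
Y = 1069965 (Y = ((1020434 - 538147) + 375391) + (2389596 - 1*2177309) = (482287 + 375391) + (2389596 - 2177309) = 857678 + 212287 = 1069965)
Y/H = 1069965/(8191996851728/4789671) = 1069965*(4789671/8191996851728) = 5124780331515/8191996851728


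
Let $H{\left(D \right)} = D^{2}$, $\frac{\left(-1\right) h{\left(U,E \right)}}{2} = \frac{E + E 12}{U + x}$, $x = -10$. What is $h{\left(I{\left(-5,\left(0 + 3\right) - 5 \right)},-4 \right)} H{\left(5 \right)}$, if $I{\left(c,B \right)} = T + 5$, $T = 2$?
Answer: $- \frac{2600}{3} \approx -866.67$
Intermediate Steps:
$I{\left(c,B \right)} = 7$ ($I{\left(c,B \right)} = 2 + 5 = 7$)
$h{\left(U,E \right)} = - \frac{26 E}{-10 + U}$ ($h{\left(U,E \right)} = - 2 \frac{E + E 12}{U - 10} = - 2 \frac{E + 12 E}{-10 + U} = - 2 \frac{13 E}{-10 + U} = - \frac{26 E}{-10 + U}$)
$h{\left(I{\left(-5,\left(0 + 3\right) - 5 \right)},-4 \right)} H{\left(5 \right)} = \left(-26\right) \left(-4\right) \frac{1}{-10 + 7} \cdot 5^{2} = \left(-26\right) \left(-4\right) \frac{1}{-3} \cdot 25 = \left(-26\right) \left(-4\right) \left(- \frac{1}{3}\right) 25 = \left(- \frac{104}{3}\right) 25 = - \frac{2600}{3}$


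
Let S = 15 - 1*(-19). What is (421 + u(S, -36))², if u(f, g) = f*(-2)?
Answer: 124609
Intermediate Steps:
S = 34 (S = 15 + 19 = 34)
u(f, g) = -2*f
(421 + u(S, -36))² = (421 - 2*34)² = (421 - 68)² = 353² = 124609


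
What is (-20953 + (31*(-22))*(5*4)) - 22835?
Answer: -57428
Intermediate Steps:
(-20953 + (31*(-22))*(5*4)) - 22835 = (-20953 - 682*20) - 22835 = (-20953 - 13640) - 22835 = -34593 - 22835 = -57428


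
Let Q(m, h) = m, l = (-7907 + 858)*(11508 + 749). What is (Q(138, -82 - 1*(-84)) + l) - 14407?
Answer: -86413862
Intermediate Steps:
l = -86399593 (l = -7049*12257 = -86399593)
(Q(138, -82 - 1*(-84)) + l) - 14407 = (138 - 86399593) - 14407 = -86399455 - 14407 = -86413862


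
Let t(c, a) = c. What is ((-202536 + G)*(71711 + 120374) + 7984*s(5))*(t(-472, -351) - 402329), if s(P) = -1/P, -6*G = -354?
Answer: 78330285893565909/5 ≈ 1.5666e+16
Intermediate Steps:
G = 59 (G = -⅙*(-354) = 59)
((-202536 + G)*(71711 + 120374) + 7984*s(5))*(t(-472, -351) - 402329) = ((-202536 + 59)*(71711 + 120374) + 7984*(-1/5))*(-472 - 402329) = (-202477*192085 + 7984*(-1*⅕))*(-402801) = (-38892794545 + 7984*(-⅕))*(-402801) = (-38892794545 - 7984/5)*(-402801) = -194463980709/5*(-402801) = 78330285893565909/5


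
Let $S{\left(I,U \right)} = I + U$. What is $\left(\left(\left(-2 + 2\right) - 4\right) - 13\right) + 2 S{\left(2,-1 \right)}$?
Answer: $-15$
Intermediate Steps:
$\left(\left(\left(-2 + 2\right) - 4\right) - 13\right) + 2 S{\left(2,-1 \right)} = \left(\left(\left(-2 + 2\right) - 4\right) - 13\right) + 2 \left(2 - 1\right) = \left(\left(0 - 4\right) - 13\right) + 2 \cdot 1 = \left(-4 - 13\right) + 2 = -17 + 2 = -15$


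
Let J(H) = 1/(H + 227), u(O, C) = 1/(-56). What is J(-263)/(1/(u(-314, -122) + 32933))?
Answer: -614749/672 ≈ -914.80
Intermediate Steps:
u(O, C) = -1/56
J(H) = 1/(227 + H)
J(-263)/(1/(u(-314, -122) + 32933)) = 1/((227 - 263)*(1/(-1/56 + 32933))) = 1/((-36)*(1/(1844247/56))) = -1/(36*56/1844247) = -1/36*1844247/56 = -614749/672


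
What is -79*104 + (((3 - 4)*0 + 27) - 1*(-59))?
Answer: -8130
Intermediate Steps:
-79*104 + (((3 - 4)*0 + 27) - 1*(-59)) = -8216 + ((-1*0 + 27) + 59) = -8216 + ((0 + 27) + 59) = -8216 + (27 + 59) = -8216 + 86 = -8130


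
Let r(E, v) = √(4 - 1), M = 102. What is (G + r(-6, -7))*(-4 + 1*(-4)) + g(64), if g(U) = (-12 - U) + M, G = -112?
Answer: 922 - 8*√3 ≈ 908.14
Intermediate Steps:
r(E, v) = √3
g(U) = 90 - U (g(U) = (-12 - U) + 102 = 90 - U)
(G + r(-6, -7))*(-4 + 1*(-4)) + g(64) = (-112 + √3)*(-4 + 1*(-4)) + (90 - 1*64) = (-112 + √3)*(-4 - 4) + (90 - 64) = (-112 + √3)*(-8) + 26 = (896 - 8*√3) + 26 = 922 - 8*√3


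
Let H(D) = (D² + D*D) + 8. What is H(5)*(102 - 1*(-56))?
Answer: 9164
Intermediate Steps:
H(D) = 8 + 2*D² (H(D) = (D² + D²) + 8 = 2*D² + 8 = 8 + 2*D²)
H(5)*(102 - 1*(-56)) = (8 + 2*5²)*(102 - 1*(-56)) = (8 + 2*25)*(102 + 56) = (8 + 50)*158 = 58*158 = 9164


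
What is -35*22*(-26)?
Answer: 20020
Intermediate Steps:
-35*22*(-26) = -770*(-26) = 20020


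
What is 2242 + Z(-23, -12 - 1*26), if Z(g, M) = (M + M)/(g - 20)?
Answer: 96482/43 ≈ 2243.8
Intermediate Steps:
Z(g, M) = 2*M/(-20 + g) (Z(g, M) = (2*M)/(-20 + g) = 2*M/(-20 + g))
2242 + Z(-23, -12 - 1*26) = 2242 + 2*(-12 - 1*26)/(-20 - 23) = 2242 + 2*(-12 - 26)/(-43) = 2242 + 2*(-38)*(-1/43) = 2242 + 76/43 = 96482/43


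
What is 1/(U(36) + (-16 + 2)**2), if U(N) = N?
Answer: 1/232 ≈ 0.0043103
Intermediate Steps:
1/(U(36) + (-16 + 2)**2) = 1/(36 + (-16 + 2)**2) = 1/(36 + (-14)**2) = 1/(36 + 196) = 1/232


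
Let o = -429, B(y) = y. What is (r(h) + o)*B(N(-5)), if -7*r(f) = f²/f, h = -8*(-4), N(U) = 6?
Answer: -18210/7 ≈ -2601.4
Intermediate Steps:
h = 32
r(f) = -f/7 (r(f) = -f²/(7*f) = -f/7)
(r(h) + o)*B(N(-5)) = (-⅐*32 - 429)*6 = (-32/7 - 429)*6 = -3035/7*6 = -18210/7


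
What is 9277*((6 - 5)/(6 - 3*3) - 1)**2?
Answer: 148432/9 ≈ 16492.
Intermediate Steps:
9277*((6 - 5)/(6 - 3*3) - 1)**2 = 9277*(1/(6 - 9) - 1)**2 = 9277*(1/(-3) - 1)**2 = 9277*(1*(-1/3) - 1)**2 = 9277*(-1/3 - 1)**2 = 9277*(-4/3)**2 = 9277*(16/9) = 148432/9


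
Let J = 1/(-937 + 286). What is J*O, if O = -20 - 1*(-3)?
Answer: 17/651 ≈ 0.026114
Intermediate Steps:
O = -17 (O = -20 + 3 = -17)
J = -1/651 (J = 1/(-651) = -1/651 ≈ -0.0015361)
J*O = -1/651*(-17) = 17/651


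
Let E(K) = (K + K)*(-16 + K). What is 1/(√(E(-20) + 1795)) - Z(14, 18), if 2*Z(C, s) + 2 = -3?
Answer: 5/2 + √3235/3235 ≈ 2.5176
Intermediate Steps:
Z(C, s) = -5/2 (Z(C, s) = -1 + (½)*(-3) = -1 - 3/2 = -5/2)
E(K) = 2*K*(-16 + K) (E(K) = (2*K)*(-16 + K) = 2*K*(-16 + K))
1/(√(E(-20) + 1795)) - Z(14, 18) = 1/(√(2*(-20)*(-16 - 20) + 1795)) - 1*(-5/2) = 1/(√(2*(-20)*(-36) + 1795)) + 5/2 = 1/(√(1440 + 1795)) + 5/2 = 1/(√3235) + 5/2 = √3235/3235 + 5/2 = 5/2 + √3235/3235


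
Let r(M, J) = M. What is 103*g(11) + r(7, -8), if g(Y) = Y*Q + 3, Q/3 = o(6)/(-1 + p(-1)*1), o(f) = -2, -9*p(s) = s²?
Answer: 32171/5 ≈ 6434.2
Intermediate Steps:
p(s) = -s²/9
Q = 27/5 (Q = 3*(-2/(-1 - ⅑*(-1)²*1)) = 3*(-2/(-1 - ⅑*1*1)) = 3*(-2/(-1 - ⅑*1)) = 3*(-2/(-1 - ⅑)) = 3*(-2/(-10/9)) = 3*(-2*(-9/10)) = 3*(9/5) = 27/5 ≈ 5.4000)
g(Y) = 3 + 27*Y/5 (g(Y) = Y*(27/5) + 3 = 27*Y/5 + 3 = 3 + 27*Y/5)
103*g(11) + r(7, -8) = 103*(3 + (27/5)*11) + 7 = 103*(3 + 297/5) + 7 = 103*(312/5) + 7 = 32136/5 + 7 = 32171/5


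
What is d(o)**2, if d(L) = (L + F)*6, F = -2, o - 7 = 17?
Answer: 17424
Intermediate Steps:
o = 24 (o = 7 + 17 = 24)
d(L) = -12 + 6*L (d(L) = (L - 2)*6 = (-2 + L)*6 = -12 + 6*L)
d(o)**2 = (-12 + 6*24)**2 = (-12 + 144)**2 = 132**2 = 17424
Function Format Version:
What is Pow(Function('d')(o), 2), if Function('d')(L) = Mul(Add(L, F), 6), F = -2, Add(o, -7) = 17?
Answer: 17424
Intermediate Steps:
o = 24 (o = Add(7, 17) = 24)
Function('d')(L) = Add(-12, Mul(6, L)) (Function('d')(L) = Mul(Add(L, -2), 6) = Mul(Add(-2, L), 6) = Add(-12, Mul(6, L)))
Pow(Function('d')(o), 2) = Pow(Add(-12, Mul(6, 24)), 2) = Pow(Add(-12, 144), 2) = Pow(132, 2) = 17424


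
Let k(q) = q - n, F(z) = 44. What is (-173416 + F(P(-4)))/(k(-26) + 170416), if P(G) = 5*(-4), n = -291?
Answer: -173372/170681 ≈ -1.0158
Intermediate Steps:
P(G) = -20
k(q) = 291 + q (k(q) = q - 1*(-291) = q + 291 = 291 + q)
(-173416 + F(P(-4)))/(k(-26) + 170416) = (-173416 + 44)/((291 - 26) + 170416) = -173372/(265 + 170416) = -173372/170681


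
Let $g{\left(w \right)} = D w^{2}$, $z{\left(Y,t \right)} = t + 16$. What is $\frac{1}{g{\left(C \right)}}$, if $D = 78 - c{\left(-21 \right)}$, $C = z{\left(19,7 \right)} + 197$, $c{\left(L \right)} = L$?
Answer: $\frac{1}{4791600} \approx 2.087 \cdot 10^{-7}$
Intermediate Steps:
$z{\left(Y,t \right)} = 16 + t$
$C = 220$ ($C = \left(16 + 7\right) + 197 = 23 + 197 = 220$)
$D = 99$ ($D = 78 - -21 = 78 + 21 = 99$)
$g{\left(w \right)} = 99 w^{2}$
$\frac{1}{g{\left(C \right)}} = \frac{1}{99 \cdot 220^{2}} = \frac{1}{99 \cdot 48400} = \frac{1}{4791600}$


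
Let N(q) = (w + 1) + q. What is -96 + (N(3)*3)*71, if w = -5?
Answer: -309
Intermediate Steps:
N(q) = -4 + q (N(q) = (-5 + 1) + q = -4 + q)
-96 + (N(3)*3)*71 = -96 + ((-4 + 3)*3)*71 = -96 - 1*3*71 = -96 - 3*71 = -96 - 213 = -309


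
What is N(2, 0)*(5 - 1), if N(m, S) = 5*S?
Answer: 0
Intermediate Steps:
N(2, 0)*(5 - 1) = (5*0)*(5 - 1) = 0*4 = 0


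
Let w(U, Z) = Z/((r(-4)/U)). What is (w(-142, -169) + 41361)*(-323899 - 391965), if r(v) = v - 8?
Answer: -84531726644/3 ≈ -2.8177e+10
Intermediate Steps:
r(v) = -8 + v
w(U, Z) = -U*Z/12 (w(U, Z) = Z/(((-8 - 4)/U)) = Z/((-12/U)) = Z*(-U/12) = -U*Z/12)
(w(-142, -169) + 41361)*(-323899 - 391965) = (-1/12*(-142)*(-169) + 41361)*(-323899 - 391965) = (-11999/6 + 41361)*(-715864) = (236167/6)*(-715864) = -84531726644/3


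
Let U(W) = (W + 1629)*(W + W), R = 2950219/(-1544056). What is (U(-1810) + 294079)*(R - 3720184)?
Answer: -5452939940757907377/1544056 ≈ -3.5316e+12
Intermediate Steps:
R = -2950219/1544056 (R = 2950219*(-1/1544056) = -2950219/1544056 ≈ -1.9107)
U(W) = 2*W*(1629 + W) (U(W) = (1629 + W)*(2*W) = 2*W*(1629 + W))
(U(-1810) + 294079)*(R - 3720184) = (2*(-1810)*(1629 - 1810) + 294079)*(-2950219/1544056 - 3720184) = (2*(-1810)*(-181) + 294079)*(-5744175376523/1544056) = (655220 + 294079)*(-5744175376523/1544056) = 949299*(-5744175376523/1544056) = -5452939940757907377/1544056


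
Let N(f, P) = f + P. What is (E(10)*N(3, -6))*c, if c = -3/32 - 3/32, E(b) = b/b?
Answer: 9/16 ≈ 0.56250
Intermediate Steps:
N(f, P) = P + f
E(b) = 1
c = -3/16 (c = -3*1/32 - 3*1/32 = -3/32 - 3/32 = -3/16 ≈ -0.18750)
(E(10)*N(3, -6))*c = (1*(-6 + 3))*(-3/16) = (1*(-3))*(-3/16) = -3*(-3/16) = 9/16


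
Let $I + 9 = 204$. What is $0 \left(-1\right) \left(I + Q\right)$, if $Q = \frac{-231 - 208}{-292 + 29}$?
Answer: $0$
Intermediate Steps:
$I = 195$ ($I = -9 + 204 = 195$)
$Q = \frac{439}{263}$ ($Q = - \frac{439}{-263} = \left(-439\right) \left(- \frac{1}{263}\right) = \frac{439}{263} \approx 1.6692$)
$0 \left(-1\right) \left(I + Q\right) = 0 \left(-1\right) \left(195 + \frac{439}{263}\right) = 0 \cdot \frac{51724}{263} = 0$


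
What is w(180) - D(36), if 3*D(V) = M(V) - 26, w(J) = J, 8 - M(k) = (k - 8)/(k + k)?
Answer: 10051/54 ≈ 186.13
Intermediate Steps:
M(k) = 8 - (-8 + k)/(2*k) (M(k) = 8 - (k - 8)/(k + k) = 8 - (-8 + k)/(2*k))
D(V) = -37/6 + 4/(3*V) (D(V) = ((15/2 + 4/V) - 26)/3 = (-37/2 + 4/V)/3 = -37/6 + 4/(3*V))
w(180) - D(36) = 180 - (8 - 37*36)/(6*36) = 180 - (8 - 1332)/(6*36) = 180 - (-1324)/(6*36) = 180 - 1*(-331/54) = 180 + 331/54 = 10051/54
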